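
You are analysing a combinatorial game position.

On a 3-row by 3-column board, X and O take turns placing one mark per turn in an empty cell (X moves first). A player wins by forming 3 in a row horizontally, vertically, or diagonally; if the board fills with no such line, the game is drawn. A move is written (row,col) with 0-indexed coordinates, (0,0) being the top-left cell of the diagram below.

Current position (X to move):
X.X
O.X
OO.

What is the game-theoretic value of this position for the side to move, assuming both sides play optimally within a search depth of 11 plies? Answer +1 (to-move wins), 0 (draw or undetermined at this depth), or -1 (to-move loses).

value(X.X/O.X/OO., X) = +1

ply 1, X at X.X/O.X/OO. | (0,1)=+1→XXX/O.X/OO.*; (1,1)=-1→X.X/OXX/OO.; (2,2)=+1→X.X/O.X/OOX
ply 2: XXX/O.X/OO. is terminal -1 (O); from X.X/O.X/OO. depth 11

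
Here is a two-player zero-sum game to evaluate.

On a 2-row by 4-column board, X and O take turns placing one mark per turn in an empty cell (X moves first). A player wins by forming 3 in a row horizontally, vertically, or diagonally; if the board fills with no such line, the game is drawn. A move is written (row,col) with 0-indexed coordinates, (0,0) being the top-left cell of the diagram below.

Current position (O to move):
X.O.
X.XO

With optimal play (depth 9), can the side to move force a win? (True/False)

[X.O./X.XO] O move#1: (0,1):-1/XOO./X.XO, (0,3):-1/X.OO/X.XO, (1,1):+0/X.O./XOXO*
[X.O./XOXO] X move#2: (0,1):+0/XXO./XOXO*, (0,3):+0/X.OX/XOXO
[XXO./XOXO] O move#3: (0,3):+0/XXOO/XOXO*
[XXOO/XOXO] end (terminal +0, X#4); searched X.O./X.XO to 9

O winning at [X.O./X.XO]: False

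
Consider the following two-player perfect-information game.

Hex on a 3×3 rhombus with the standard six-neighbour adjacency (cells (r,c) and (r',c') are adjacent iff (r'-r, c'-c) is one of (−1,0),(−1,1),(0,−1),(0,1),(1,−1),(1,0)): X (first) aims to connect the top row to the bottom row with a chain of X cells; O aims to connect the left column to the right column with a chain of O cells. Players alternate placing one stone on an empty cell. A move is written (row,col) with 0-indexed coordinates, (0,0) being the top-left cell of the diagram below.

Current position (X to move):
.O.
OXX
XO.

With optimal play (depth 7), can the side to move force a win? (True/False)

[.O./OXX/XO.] X move#1: (0,0):-1/XO./OXX/XO., (0,2):+1/.OX/OXX/XO.*, (2,2):-1/.O./OXX/XOX
[.OX/OXX/XO.] end (terminal -1, O#2); searched .O./OXX/XO. to 7

X winning at [.O./OXX/XO.]: True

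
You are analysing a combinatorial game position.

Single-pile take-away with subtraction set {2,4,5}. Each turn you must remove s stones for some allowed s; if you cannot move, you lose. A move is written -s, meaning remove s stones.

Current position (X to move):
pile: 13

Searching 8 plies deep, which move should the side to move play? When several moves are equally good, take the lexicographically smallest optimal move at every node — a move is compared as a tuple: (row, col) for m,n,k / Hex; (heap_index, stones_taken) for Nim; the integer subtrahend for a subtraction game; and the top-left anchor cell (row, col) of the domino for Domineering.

X's best at [13]: -5

ply 1, X at 13 | -2=-1→11; -4=-1→9; -5=+1→8*
ply 2, O at 8 | -2=-1→6*; -4=-1→4; -5=-1→3
ply 3, X at 6 | -2=-1→4; -4=-1→2; -5=+1→1*
ply 4: 1 is terminal -1 (O); from 13 depth 8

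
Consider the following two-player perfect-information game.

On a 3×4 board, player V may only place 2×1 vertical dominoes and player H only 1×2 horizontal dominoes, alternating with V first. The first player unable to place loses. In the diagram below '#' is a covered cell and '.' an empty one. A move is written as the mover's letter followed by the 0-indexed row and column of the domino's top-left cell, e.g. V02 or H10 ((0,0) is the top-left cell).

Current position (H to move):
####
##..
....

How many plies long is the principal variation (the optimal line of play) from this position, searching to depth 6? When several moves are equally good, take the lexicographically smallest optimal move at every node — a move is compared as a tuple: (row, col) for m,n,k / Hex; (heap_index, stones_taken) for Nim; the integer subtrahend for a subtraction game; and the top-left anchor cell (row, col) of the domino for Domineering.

PV length from [####/##../....]: 1 ply

ply 1, H at ####/##../.... | H12=+1→####/####/....*; H20=-1→####/##../##..; H21=-1→####/##../.##.; H22=+1→####/##../..##
ply 2: ####/####/.... is terminal -1 (V); from ####/##../.... depth 6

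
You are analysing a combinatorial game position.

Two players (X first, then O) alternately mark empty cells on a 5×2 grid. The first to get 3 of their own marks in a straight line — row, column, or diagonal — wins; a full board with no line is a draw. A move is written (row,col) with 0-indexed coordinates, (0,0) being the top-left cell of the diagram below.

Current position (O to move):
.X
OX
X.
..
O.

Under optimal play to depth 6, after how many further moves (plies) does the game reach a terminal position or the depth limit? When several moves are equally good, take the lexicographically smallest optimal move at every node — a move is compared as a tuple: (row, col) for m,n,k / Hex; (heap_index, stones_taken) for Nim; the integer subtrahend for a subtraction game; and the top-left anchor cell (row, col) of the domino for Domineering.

PV length from [.X/OX/X./../O.]: 5 plies

[.X/OX/X./../O.] O move#1: (0,0):-1/OX/OX/X./../O., (2,1):+0/.X/OX/XO/../O.*, (3,0):-1/.X/OX/X./O./O., (3,1):-1/.X/OX/X./.O/O., (4,1):-1/.X/OX/X./../OO
[.X/OX/XO/../O.] X move#2: (0,0):+0/XX/OX/XO/../O.*, (3,0):+0/.X/OX/XO/X./O., (3,1):+0/.X/OX/XO/.X/O., (4,1):+0/.X/OX/XO/../OX
[XX/OX/XO/../O.] O move#3: (3,0):+0/XX/OX/XO/O./O.*, (3,1):+0/XX/OX/XO/.O/O., (4,1):+0/XX/OX/XO/../OO
[XX/OX/XO/O./O.] X move#4: (3,1):+0/XX/OX/XO/OX/O.*, (4,1):+0/XX/OX/XO/O./OX
[XX/OX/XO/OX/O.] O move#5: (4,1):+0/XX/OX/XO/OX/OO*
[XX/OX/XO/OX/OO] end (terminal +0, X#6); searched .X/OX/X./../O. to 6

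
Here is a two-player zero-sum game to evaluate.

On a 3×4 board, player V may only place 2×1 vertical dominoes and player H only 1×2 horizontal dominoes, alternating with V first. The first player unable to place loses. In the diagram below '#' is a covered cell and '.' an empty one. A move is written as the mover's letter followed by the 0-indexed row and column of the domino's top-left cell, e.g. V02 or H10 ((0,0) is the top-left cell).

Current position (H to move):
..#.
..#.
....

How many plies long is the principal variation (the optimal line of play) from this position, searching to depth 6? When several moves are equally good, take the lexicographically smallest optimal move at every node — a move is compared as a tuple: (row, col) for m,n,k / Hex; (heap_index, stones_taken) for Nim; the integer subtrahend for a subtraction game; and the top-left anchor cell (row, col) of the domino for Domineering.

ply 1, H at ..#./..#./.... | H00=-1→###./..#./....; H10=+1→..#./###./....*; H20=-1→..#./..#./##..; H21=-1→..#./..#./.##.; H22=-1→..#./..#./..##
ply 2, V at ..#./###./.... | V03=-1→..##/####/....*; V13=-1→..#./####/...#
ply 3, H at ..##/####/.... | H00=+1→####/####/....*; H20=+1→..##/####/##..; H21=+1→..##/####/.##.; H22=+1→..##/####/..##
ply 4: ####/####/.... is terminal -1 (V); from ..#./..#./.... depth 6

PV length from [..#./..#./....]: 3 plies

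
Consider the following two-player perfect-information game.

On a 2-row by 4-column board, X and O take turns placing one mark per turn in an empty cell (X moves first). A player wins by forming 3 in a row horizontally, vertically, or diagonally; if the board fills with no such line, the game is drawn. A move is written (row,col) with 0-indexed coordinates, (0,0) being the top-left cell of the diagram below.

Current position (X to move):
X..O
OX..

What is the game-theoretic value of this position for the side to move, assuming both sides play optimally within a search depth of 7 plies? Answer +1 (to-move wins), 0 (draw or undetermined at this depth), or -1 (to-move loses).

ply 1, X at X..O/OX.. | (0,1)=+0→XX.O/OX..*; (0,2)=+0→X.XO/OX..; (1,2)=+0→X..O/OXX.; (1,3)=+0→X..O/OX.X
ply 2, O at XX.O/OX.. | (0,2)=+0→XXOO/OX..*; (1,2)=-1→XX.O/OXO.; (1,3)=-1→XX.O/OX.O
ply 3, X at XXOO/OX.. | (1,2)=+0→XXOO/OXX.*; (1,3)=+0→XXOO/OX.X
ply 4, O at XXOO/OXX. | (1,3)=+0→XXOO/OXXO*
ply 5: XXOO/OXXO is terminal +0 (X); from X..O/OX.. depth 7

value(X..O/OX.., X) = 0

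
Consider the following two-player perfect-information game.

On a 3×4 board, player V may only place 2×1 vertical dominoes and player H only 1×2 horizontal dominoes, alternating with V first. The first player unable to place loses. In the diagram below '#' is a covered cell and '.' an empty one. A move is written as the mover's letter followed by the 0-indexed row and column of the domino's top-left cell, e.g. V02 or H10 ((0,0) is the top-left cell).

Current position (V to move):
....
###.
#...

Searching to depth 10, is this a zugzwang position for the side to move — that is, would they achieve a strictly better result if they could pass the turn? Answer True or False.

zugzwang(..../###./#..., V) = False

[..../###./#...] V move#1: V03:-1/...#/####/#...*, V13:-1/..../####/#..#
[...#/####/#...] H move#2: H00:+1/##.#/####/#...*, H01:+1/.###/####/#..., H21:+1/...#/####/###., H22:+1/...#/####/#.##
[##.#/####/#...] end (terminal -1, V#3); searched ..../###./#... to 10
if V skipped the turn, H would face:
~ [..../###./#...] H move#1: H00:+1/##../###./#...*, H01:+1/.##./###./#..., H02:+1/..##/###./#..., H21:+1/..../###./###., H22:+1/..../###./#.##
~ [##../###./#...] V move#2: V03:-1/##.#/####/#...*, V13:-1/##../####/#..#
~ [##.#/####/#...] H move#3: H21:+1/##.#/####/###.*, H22:+1/##.#/####/#.##
~ [##.#/####/###.] end (terminal -1, V#4); searched ..../###./#... to 10
compare (V): move=-1 vs pass=-1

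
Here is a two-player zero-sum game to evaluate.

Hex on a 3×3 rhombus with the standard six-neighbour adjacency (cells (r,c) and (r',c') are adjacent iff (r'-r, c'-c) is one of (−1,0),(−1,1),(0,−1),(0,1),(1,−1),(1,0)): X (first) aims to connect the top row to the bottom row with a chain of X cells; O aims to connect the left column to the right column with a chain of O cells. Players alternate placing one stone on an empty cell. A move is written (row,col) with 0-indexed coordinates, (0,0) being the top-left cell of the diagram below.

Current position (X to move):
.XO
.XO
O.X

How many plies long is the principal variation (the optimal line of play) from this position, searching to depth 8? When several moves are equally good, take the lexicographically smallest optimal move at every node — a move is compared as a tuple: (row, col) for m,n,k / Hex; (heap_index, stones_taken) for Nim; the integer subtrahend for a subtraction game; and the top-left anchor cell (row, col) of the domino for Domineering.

PV length from [.XO/.XO/O.X]: 1 ply

[.XO/.XO/O.X] X move#1: (0,0):-1/XXO/.XO/O.X, (1,0):-1/.XO/XXO/O.X, (2,1):+1/.XO/.XO/OXX*
[.XO/.XO/OXX] end (terminal -1, O#2); searched .XO/.XO/O.X to 8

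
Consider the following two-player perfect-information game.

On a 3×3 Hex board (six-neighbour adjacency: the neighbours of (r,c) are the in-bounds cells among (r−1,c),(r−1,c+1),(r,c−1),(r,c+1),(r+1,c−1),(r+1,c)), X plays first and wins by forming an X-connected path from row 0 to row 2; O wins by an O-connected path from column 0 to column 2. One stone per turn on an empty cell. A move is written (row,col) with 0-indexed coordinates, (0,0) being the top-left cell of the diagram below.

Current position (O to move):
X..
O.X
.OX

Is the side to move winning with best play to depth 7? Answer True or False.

O winning at [X../O.X/.OX]: True

ply 1, O at X../O.X/.OX | (0,1)=-1→XO./O.X/.OX; (0,2)=+1→X.O/O.X/.OX*; (1,1)=-1→X../OOX/.OX; (2,0)=-1→X../O.X/OOX
ply 2, X at X.O/O.X/.OX | (0,1)=-1→XXO/O.X/.OX*; (1,1)=-1→X.O/OXX/.OX; (2,0)=-1→X.O/O.X/XOX
ply 3, O at XXO/O.X/.OX | (1,1)=+1→XXO/OOX/.OX*; (2,0)=-1→XXO/O.X/OOX
ply 4: XXO/OOX/.OX is terminal -1 (X); from X../O.X/.OX depth 7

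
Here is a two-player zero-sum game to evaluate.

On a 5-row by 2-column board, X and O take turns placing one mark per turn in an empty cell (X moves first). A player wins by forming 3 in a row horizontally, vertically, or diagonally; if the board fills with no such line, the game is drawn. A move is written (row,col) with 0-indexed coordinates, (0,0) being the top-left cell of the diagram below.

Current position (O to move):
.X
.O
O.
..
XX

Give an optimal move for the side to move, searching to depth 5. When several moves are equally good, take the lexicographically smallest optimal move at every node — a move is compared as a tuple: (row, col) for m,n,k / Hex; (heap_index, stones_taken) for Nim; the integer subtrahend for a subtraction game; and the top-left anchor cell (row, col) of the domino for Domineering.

p1 O@[.X/.O/O./../XX]: (0,0)[OX/.O/O./../XX]+0 (1,0)[.X/OO/O./../XX]+1* (2,1)[.X/.O/OO/../XX]+1 (3,0)[.X/.O/O./O./XX]+0 (3,1)[.X/.O/O./.O/XX]+1
p2 X@[.X/OO/O./../XX]: (0,0)[XX/OO/O./../XX]-1* (2,1)[.X/OO/OX/../XX]-1 (3,0)[.X/OO/O./X./XX]-1 (3,1)[.X/OO/O./.X/XX]-1
p3 O@[XX/OO/O./../XX]: (2,1)[XX/OO/OO/../XX]+1* (3,0)[XX/OO/O./O./XX]+1 (3,1)[XX/OO/O./.O/XX]+1
p4 X@[XX/OO/OO/../XX]: (3,0)[XX/OO/OO/X./XX]-1* (3,1)[XX/OO/OO/.X/XX]-1
p5 O@[XX/OO/OO/X./XX]: (3,1)[XX/OO/OO/XO/XX]+1*
p6 X@[XX/OO/OO/XO/XX] terminal -1; root [.X/.O/O./../XX] d5

O's best at [.X/.O/O./../XX]: (1,0)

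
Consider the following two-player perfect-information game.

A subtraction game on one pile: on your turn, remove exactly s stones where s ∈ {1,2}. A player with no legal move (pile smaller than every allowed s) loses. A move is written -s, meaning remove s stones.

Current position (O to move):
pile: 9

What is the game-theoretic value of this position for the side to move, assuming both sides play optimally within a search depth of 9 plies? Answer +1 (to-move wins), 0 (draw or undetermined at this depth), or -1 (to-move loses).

value(9, O) = -1

ply 1, O at 9 | -1=-1→8*; -2=-1→7
ply 2, X at 8 | -1=-1→7; -2=+1→6*
ply 3, O at 6 | -1=-1→5*; -2=-1→4
ply 4, X at 5 | -1=-1→4; -2=+1→3*
ply 5, O at 3 | -1=-1→2*; -2=-1→1
ply 6, X at 2 | -1=-1→1; -2=+1→0*
ply 7: 0 is terminal -1 (O); from 9 depth 9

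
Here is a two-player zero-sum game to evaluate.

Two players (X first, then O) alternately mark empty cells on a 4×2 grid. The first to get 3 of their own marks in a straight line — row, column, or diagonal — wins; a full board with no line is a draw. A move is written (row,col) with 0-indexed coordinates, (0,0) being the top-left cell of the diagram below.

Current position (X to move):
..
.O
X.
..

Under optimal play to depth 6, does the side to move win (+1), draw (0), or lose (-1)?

[../.O/X./..] X move#1: (0,0):+0/X./.O/X./.., (0,1):+0/.X/.O/X./.., (1,0):+1/../XO/X./..*, (2,1):+0/../.O/XX/.., (3,0):+0/../.O/X./X., (3,1):+0/../.O/X./.X
[../XO/X./..] O move#2: (0,0):-1/O./XO/X./..*, (0,1):-1/.O/XO/X./.., (2,1):-1/../XO/XO/.., (3,0):-1/../XO/X./O., (3,1):-1/../XO/X./.O
[O./XO/X./..] X move#3: (0,1):+0/OX/XO/X./.., (2,1):+0/O./XO/XX/.., (3,0):+1/O./XO/X./X.*, (3,1):+0/O./XO/X./.X
[O./XO/X./X.] end (terminal -1, O#4); searched ../.O/X./.. to 6

value(../.O/X./.., X) = +1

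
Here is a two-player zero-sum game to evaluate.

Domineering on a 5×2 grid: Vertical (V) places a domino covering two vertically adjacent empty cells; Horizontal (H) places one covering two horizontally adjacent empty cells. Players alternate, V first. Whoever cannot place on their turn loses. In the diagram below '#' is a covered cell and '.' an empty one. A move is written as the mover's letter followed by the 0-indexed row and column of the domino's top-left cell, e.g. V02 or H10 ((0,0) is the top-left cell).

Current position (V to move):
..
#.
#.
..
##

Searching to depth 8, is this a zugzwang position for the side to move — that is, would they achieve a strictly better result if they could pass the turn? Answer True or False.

p1 V@[../#./#./../##]: V01[.#/##/#./../##]-1* V11[../##/##/../##]-1 V21[../#./##/.#/##]-1
p2 H@[.#/##/#./../##]: H30[.#/##/#./##/##]+1*
p3 V@[.#/##/#./##/##] terminal -1; root [../#./#./../##] d8
pass branch (H moves first from the same position):
  | p1 H@[../#./#./../##]: H00[##/#./#./../##]-1* H30[../#./#./##/##]-1
  | p2 V@[##/#./#./../##]: V11[##/##/##/../##]-1 V21[##/#./##/.#/##]+1*
  | p3 H@[##/#./##/.#/##] terminal -1; root [../#./#./../##] d8
V moving scores -1; V passing scores +1

zugzwang(../#./#./../##, V) = True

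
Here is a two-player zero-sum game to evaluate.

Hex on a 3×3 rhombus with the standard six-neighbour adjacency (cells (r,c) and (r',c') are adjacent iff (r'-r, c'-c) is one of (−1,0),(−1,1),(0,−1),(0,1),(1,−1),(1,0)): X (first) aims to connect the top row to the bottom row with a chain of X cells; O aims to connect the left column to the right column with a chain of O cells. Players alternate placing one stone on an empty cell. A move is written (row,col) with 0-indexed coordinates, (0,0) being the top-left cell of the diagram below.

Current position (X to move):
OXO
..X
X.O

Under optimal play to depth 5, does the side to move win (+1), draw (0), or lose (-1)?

ply 1, X at OXO/..X/X.O | (1,0)=+1→OXO/X.X/X.O*; (1,1)=+1→OXO/.XX/X.O; (2,1)=+1→OXO/..X/XXO
ply 2: OXO/X.X/X.O is terminal -1 (O); from OXO/..X/X.O depth 5

value(OXO/..X/X.O, X) = +1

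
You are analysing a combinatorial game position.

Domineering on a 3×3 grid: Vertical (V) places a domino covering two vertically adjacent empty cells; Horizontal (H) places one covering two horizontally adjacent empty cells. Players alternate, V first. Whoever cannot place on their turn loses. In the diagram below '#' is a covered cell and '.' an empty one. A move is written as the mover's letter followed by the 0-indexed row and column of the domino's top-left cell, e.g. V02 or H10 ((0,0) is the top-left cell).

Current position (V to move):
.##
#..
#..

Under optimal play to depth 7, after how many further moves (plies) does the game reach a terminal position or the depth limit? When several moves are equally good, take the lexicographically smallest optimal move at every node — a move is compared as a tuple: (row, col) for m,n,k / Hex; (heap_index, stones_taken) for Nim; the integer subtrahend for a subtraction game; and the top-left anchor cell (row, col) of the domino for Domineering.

PV length from [.##/#../#..]: 1 ply

p1 V@[.##/#../#..]: V11[.##/##./##.]+1* V12[.##/#.#/#.#]+1
p2 H@[.##/##./##.] terminal -1; root [.##/#../#..] d7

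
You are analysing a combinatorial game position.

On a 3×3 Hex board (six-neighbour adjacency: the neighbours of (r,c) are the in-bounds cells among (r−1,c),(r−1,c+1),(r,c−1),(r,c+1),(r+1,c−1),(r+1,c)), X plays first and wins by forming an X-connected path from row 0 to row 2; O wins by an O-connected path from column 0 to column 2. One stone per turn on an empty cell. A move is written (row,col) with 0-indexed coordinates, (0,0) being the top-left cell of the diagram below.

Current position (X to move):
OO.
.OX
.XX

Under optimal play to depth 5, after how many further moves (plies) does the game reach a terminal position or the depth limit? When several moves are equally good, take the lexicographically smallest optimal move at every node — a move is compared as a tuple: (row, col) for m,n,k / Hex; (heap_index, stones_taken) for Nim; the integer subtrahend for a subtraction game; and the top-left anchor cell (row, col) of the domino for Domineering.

[OO./.OX/.XX] X move#1: (0,2):+1/OOX/.OX/.XX*, (1,0):-1/OO./XOX/.XX, (2,0):-1/OO./.OX/XXX
[OOX/.OX/.XX] end (terminal -1, O#2); searched OO./.OX/.XX to 5

PV length from [OO./.OX/.XX]: 1 ply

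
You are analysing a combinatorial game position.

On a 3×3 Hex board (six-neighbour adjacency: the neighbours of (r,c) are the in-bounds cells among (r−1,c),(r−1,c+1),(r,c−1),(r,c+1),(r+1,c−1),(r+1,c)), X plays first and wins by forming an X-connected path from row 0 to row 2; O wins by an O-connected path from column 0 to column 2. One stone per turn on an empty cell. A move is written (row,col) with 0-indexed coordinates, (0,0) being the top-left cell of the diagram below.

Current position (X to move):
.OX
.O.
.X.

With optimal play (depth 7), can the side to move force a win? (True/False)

p1 X@[.OX/.O./.X.]: (0,0)[XOX/.O./.X.]-1 (1,0)[.OX/XO./.X.]-1 (1,2)[.OX/.OX/.X.]+1* (2,0)[.OX/.O./XX.]-1 (2,2)[.OX/.O./.XX]-1
p2 O@[.OX/.OX/.X.] terminal -1; root [.OX/.O./.X.] d7

X winning at [.OX/.O./.X.]: True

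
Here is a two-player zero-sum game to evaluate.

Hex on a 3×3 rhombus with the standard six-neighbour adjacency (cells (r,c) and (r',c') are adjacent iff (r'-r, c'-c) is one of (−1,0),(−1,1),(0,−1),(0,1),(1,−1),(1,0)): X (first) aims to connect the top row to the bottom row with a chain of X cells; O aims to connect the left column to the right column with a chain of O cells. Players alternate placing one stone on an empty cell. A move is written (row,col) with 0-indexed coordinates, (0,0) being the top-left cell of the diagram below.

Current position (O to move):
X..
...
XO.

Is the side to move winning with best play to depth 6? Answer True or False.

O winning at [X../.../XO.]: False

p1 O@[X../.../XO.]: (0,1)[XO./.../XO.]-1* (0,2)[X.O/.../XO.]-1 (1,0)[X../O../XO.]-1 (1,1)[X../.O./XO.]-1 (1,2)[X../..O/XO.]-1 (2,2)[X../.../XOO]-1
p2 X@[XO./.../XO.]: (0,2)[XOX/.../XO.]+1* (1,0)[XO./X../XO.]+1 (1,1)[XO./.X./XO.]+1 (1,2)[XO./..X/XO.]+1 (2,2)[XO./.../XOX]+1
p3 O@[XOX/.../XO.]: (1,0)[XOX/O../XO.]-1* (1,1)[XOX/.O./XO.]-1 (1,2)[XOX/..O/XO.]-1 (2,2)[XOX/.../XOO]-1
p4 X@[XOX/O../XO.]: (1,1)[XOX/OX./XO.]+1* (1,2)[XOX/O.X/XO.]+1 (2,2)[XOX/O../XOX]+1
p5 O@[XOX/OX./XO.] terminal -1; root [X../.../XO.] d6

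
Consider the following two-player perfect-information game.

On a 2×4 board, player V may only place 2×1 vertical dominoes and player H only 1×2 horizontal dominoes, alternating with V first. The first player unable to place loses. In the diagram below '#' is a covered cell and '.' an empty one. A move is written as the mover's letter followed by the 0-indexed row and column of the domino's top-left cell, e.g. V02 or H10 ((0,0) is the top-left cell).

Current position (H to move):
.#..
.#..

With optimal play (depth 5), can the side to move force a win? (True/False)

[.#../.#..] H move#1: H02:+1/.###/.#..*, H12:+1/.#../.###
[.###/.#..] V move#2: V00:-1/####/##..*
[####/##..] H move#3: H12:+1/####/####*
[####/####] end (terminal -1, V#4); searched .#../.#.. to 5

H winning at [.#../.#..]: True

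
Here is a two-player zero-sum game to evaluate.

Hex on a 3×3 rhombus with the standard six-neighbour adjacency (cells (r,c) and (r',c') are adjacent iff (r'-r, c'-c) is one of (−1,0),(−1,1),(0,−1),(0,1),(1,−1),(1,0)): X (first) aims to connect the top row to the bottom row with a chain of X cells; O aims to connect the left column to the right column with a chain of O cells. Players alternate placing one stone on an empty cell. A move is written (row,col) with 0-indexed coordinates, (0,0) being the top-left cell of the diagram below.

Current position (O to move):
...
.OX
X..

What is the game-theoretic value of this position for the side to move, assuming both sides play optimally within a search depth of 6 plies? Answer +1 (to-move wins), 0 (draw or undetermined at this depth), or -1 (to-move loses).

ply 1, O at .../.OX/X.. | (0,0)=-1→O../.OX/X..*; (0,1)=-1→.O./.OX/X..; (0,2)=-1→..O/.OX/X..; (1,0)=-1→.../OOX/X..; (2,1)=-1→.../.OX/XO.; (2,2)=-1→.../.OX/X.O
ply 2, X at O../.OX/X.. | (0,1)=+1→OX./.OX/X..*; (0,2)=+1→O.X/.OX/X..; (1,0)=+1→O../XOX/X..; (2,1)=-1→O../.OX/XX.; (2,2)=-1→O../.OX/X.X
ply 3, O at OX./.OX/X.. | (0,2)=-1→OXO/.OX/X..*; (1,0)=-1→OX./OOX/X..; (2,1)=-1→OX./.OX/XO.; (2,2)=-1→OX./.OX/X.O
ply 4, X at OXO/.OX/X.. | (1,0)=+1→OXO/XOX/X..*; (2,1)=-1→OXO/.OX/XX.; (2,2)=-1→OXO/.OX/X.X
ply 5: OXO/XOX/X.. is terminal -1 (O); from .../.OX/X.. depth 6

value(.../.OX/X.., O) = -1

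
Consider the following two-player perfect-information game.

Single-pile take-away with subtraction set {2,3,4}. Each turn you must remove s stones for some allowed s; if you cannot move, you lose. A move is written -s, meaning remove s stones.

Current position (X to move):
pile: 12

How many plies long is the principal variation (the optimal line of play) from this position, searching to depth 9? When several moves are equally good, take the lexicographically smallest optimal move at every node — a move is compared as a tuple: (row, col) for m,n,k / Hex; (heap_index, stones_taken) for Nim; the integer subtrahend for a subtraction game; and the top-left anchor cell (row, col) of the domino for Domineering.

[12] X move#1: -2:-1/10*, -3:-1/9, -4:-1/8
[10] O move#2: -2:-1/8, -3:+1/7*, -4:+1/6
[7] X move#3: -2:-1/5*, -3:-1/4, -4:-1/3
[5] O move#4: -2:-1/3, -3:-1/2, -4:+1/1*
[1] end (terminal -1, X#5); searched 12 to 9

PV length from [12]: 4 plies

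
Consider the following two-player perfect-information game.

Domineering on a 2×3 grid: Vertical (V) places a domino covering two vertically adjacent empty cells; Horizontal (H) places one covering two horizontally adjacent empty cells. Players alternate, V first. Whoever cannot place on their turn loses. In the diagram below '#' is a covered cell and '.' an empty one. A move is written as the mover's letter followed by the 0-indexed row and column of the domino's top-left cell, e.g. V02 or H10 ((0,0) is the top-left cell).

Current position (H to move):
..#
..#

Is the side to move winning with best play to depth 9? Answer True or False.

ply 1, H at ..#/..# | H00=+1→###/..#*; H10=+1→..#/###
ply 2: ###/..# is terminal -1 (V); from ..#/..# depth 9

H winning at [..#/..#]: True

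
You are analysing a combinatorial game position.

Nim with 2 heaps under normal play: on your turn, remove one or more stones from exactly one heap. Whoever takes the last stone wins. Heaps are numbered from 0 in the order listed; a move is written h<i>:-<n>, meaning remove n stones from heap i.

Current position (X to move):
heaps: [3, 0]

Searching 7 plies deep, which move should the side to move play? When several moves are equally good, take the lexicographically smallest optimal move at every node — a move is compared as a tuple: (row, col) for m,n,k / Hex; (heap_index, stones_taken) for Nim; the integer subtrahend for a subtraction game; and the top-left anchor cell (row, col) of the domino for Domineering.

X's best at [(3,0)]: h0:-3

ply 1, X at (3,0) | h0:-1=-1→(2,0); h0:-2=-1→(1,0); h0:-3=+1→(0,0)*
ply 2: (0,0) is terminal -1 (O); from (3,0) depth 7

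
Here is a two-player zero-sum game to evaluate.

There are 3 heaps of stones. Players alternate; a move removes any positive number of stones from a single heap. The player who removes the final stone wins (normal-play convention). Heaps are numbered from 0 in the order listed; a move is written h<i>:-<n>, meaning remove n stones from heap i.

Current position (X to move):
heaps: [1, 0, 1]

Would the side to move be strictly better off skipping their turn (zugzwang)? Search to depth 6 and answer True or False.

zugzwang((1,0,1), X) = True

[(1,0,1)] X move#1: h0:-1:-1/(0,0,1)*, h2:-1:-1/(1,0,0)
[(0,0,1)] O move#2: h2:-1:+1/(0,0,0)*
[(0,0,0)] end (terminal -1, X#3); searched (1,0,1) to 6
if X skipped the turn, O would face:
~ [(1,0,1)] O move#1: h0:-1:-1/(0,0,1)*, h2:-1:-1/(1,0,0)
~ [(0,0,1)] X move#2: h2:-1:+1/(0,0,0)*
~ [(0,0,0)] end (terminal -1, O#3); searched (1,0,1) to 6
compare (X): move=-1 vs pass=+1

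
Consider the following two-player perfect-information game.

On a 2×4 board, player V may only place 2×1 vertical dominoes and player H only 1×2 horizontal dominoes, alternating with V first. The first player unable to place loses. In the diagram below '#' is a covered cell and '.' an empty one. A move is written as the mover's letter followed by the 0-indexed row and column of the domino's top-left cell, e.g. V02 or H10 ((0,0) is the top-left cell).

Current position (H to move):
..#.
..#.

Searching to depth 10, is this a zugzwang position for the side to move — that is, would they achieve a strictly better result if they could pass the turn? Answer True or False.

zugzwang(..#./..#., H) = False

p1 H@[..#./..#.]: H00[###./..#.]+1* H10[..#./###.]+1
p2 V@[###./..#.]: V03[####/..##]-1*
p3 H@[####/..##]: H10[####/####]+1*
p4 V@[####/####] terminal -1; root [..#./..#.] d10
suppose H passes — search the same position with V to move:
pass> p1 V@[..#./..#.]: V00[#.#./#.#.]+1* V01[.##./.##.]+1 V03[..##/..##]-1
pass> p2 H@[#.#./#.#.] terminal -1; root [..#./..#.] d10
for H: play +1, pass -1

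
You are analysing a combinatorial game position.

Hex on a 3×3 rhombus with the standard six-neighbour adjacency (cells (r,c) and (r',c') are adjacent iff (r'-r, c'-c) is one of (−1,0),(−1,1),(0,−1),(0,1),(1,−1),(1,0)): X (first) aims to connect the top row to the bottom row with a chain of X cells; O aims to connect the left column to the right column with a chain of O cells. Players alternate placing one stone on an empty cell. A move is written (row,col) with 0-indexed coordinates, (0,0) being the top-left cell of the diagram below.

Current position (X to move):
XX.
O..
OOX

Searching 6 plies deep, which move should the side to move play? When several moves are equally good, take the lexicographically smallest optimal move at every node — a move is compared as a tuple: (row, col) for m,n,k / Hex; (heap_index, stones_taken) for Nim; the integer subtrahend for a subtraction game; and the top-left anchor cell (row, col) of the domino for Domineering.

ply 1, X at XX./O../OOX | (0,2)=-1→XXX/O../OOX; (1,1)=-1→XX./OX./OOX; (1,2)=+1→XX./O.X/OOX*
ply 2, O at XX./O.X/OOX | (0,2)=-1→XXO/O.X/OOX*; (1,1)=-1→XX./OOX/OOX
ply 3, X at XXO/O.X/OOX | (1,1)=+1→XXO/OXX/OOX*
ply 4: XXO/OXX/OOX is terminal -1 (O); from XX./O../OOX depth 6

X's best at [XX./O../OOX]: (1,2)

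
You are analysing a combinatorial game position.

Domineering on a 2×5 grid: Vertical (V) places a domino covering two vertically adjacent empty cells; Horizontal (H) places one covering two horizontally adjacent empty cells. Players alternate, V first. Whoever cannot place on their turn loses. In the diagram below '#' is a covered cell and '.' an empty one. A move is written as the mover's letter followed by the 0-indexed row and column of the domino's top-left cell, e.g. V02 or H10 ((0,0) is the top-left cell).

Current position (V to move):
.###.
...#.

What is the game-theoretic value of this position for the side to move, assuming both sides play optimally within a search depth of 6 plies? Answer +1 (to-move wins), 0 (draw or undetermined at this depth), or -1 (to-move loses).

value(.###./...#., V) = +1

ply 1, V at .###./...#. | V00=+1→####./#..#.*; V04=-1→.####/...##
ply 2, H at ####./#..#. | H11=-1→####./####.*
ply 3, V at ####./####. | V04=+1→#####/#####*
ply 4: #####/##### is terminal -1 (H); from .###./...#. depth 6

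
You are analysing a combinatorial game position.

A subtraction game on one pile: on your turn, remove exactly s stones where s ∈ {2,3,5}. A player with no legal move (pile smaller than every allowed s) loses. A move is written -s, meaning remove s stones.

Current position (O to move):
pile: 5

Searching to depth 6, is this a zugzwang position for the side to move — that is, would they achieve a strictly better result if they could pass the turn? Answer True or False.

zugzwang(5, O) = False

ply 1, O at 5 | -2=-1→3; -3=-1→2; -5=+1→0*
ply 2: 0 is terminal -1 (X); from 5 depth 6
pass branch (X moves first from the same position):
  | ply 1, X at 5 | -2=-1→3; -3=-1→2; -5=+1→0*
  | ply 2: 0 is terminal -1 (O); from 5 depth 6
O moving scores +1; O passing scores -1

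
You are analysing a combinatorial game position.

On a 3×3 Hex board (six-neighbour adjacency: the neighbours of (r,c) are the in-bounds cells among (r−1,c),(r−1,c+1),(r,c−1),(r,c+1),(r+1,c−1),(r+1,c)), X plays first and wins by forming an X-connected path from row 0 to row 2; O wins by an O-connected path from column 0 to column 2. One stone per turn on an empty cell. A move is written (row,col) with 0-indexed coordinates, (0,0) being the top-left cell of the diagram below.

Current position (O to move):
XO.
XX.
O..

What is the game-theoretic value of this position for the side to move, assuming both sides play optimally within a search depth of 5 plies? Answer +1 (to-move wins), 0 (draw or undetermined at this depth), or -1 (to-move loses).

value(XO./XX./O.., O) = +1

ply 1, O at XO./XX./O.. | (0,2)=-1→XOO/XX./O..; (1,2)=-1→XO./XXO/O..; (2,1)=+1→XO./XX./OO.*; (2,2)=-1→XO./XX./O.O
ply 2, X at XO./XX./OO. | (0,2)=-1→XOX/XX./OO.*; (1,2)=-1→XO./XXX/OO.; (2,2)=-1→XO./XX./OOX
ply 3, O at XOX/XX./OO. | (1,2)=+1→XOX/XXO/OO.*; (2,2)=+1→XOX/XX./OOO
ply 4: XOX/XXO/OO. is terminal -1 (X); from XO./XX./O.. depth 5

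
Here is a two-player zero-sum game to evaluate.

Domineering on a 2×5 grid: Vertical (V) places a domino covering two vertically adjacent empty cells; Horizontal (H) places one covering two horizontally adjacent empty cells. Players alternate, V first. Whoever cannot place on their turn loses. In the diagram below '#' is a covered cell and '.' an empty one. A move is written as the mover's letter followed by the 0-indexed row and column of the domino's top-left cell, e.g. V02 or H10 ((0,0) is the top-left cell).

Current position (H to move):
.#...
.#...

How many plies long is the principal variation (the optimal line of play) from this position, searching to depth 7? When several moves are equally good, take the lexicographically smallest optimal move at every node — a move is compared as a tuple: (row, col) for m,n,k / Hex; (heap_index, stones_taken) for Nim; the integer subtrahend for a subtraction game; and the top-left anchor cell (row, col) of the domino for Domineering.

PV length from [.#.../.#...]: 4 plies

p1 H@[.#.../.#...]: H02[.###./.#...]-1* H03[.#.##/.#...]-1 H12[.#.../.###.]-1 H13[.#.../.#.##]-1
p2 V@[.###./.#...]: V00[####./##...]-1 V04[.####/.#..#]+1*
p3 H@[.####/.#..#]: H12[.####/.####]-1*
p4 V@[.####/.####]: V00[#####/#####]+1*
p5 H@[#####/#####] terminal -1; root [.#.../.#...] d7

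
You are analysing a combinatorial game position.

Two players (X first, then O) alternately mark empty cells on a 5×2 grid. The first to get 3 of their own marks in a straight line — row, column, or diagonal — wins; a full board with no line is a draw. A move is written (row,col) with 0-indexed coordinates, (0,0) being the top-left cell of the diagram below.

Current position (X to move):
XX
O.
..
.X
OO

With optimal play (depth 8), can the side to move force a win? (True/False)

ply 1, X at XX/O./../.X/OO | (1,1)=+0→XX/OX/../.X/OO*; (2,0)=+0→XX/O./X./.X/OO; (2,1)=+0→XX/O./.X/.X/OO; (3,0)=+0→XX/O./../XX/OO
ply 2, O at XX/OX/../.X/OO | (2,0)=-1→XX/OX/O./.X/OO; (2,1)=+0→XX/OX/.O/.X/OO*; (3,0)=-1→XX/OX/../OX/OO
ply 3, X at XX/OX/.O/.X/OO | (2,0)=+0→XX/OX/XO/.X/OO*; (3,0)=+0→XX/OX/.O/XX/OO
ply 4, O at XX/OX/XO/.X/OO | (3,0)=+0→XX/OX/XO/OX/OO*
ply 5: XX/OX/XO/OX/OO is terminal +0 (X); from XX/O./../.X/OO depth 8

X winning at [XX/O./../.X/OO]: False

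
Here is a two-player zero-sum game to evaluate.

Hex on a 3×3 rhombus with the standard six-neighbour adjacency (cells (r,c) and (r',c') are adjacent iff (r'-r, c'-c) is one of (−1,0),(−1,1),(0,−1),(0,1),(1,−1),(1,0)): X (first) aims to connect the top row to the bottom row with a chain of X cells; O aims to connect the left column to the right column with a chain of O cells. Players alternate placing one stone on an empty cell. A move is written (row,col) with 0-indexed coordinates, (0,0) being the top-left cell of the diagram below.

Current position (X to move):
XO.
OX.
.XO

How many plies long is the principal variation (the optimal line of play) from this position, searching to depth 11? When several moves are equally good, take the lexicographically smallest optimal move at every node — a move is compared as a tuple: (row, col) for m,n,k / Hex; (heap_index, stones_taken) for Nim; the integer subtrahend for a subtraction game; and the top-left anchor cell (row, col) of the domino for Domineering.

PV length from [XO./OX./.XO]: 1 ply

[XO./OX./.XO] X move#1: (0,2):+1/XOX/OX./.XO*, (1,2):-1/XO./OXX/.XO, (2,0):-1/XO./OX./XXO
[XOX/OX./.XO] end (terminal -1, O#2); searched XO./OX./.XO to 11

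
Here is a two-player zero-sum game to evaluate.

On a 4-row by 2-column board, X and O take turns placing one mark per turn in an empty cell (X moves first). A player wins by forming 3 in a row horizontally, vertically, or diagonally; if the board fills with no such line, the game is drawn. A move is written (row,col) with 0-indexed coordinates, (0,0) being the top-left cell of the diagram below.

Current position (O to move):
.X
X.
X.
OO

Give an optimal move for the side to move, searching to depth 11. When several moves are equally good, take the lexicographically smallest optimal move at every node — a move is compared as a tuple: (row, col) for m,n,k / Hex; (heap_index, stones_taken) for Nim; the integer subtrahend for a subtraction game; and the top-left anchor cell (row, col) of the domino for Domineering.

O's best at [.X/X./X./OO]: (0,0)

[.X/X./X./OO] O move#1: (0,0):+0/OX/X./X./OO*, (1,1):-1/.X/XO/X./OO, (2,1):-1/.X/X./XO/OO
[OX/X./X./OO] X move#2: (1,1):+0/OX/XX/X./OO*, (2,1):+0/OX/X./XX/OO
[OX/XX/X./OO] O move#3: (2,1):+0/OX/XX/XO/OO*
[OX/XX/XO/OO] end (terminal +0, X#4); searched .X/X./X./OO to 11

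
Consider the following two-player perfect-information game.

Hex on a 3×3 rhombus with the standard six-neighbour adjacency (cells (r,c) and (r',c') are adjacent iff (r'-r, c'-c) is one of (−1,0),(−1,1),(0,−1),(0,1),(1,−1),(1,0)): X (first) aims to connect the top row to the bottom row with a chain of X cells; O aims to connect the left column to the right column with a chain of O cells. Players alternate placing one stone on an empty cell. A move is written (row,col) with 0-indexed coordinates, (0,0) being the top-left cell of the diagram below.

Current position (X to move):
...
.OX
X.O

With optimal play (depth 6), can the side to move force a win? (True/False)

X winning at [.../.OX/X.O]: True

[.../.OX/X.O] X move#1: (0,0):-1/X../.OX/X.O, (0,1):-1/.X./.OX/X.O, (0,2):+1/..X/.OX/X.O*, (1,0):+1/.../XOX/X.O, (2,1):+1/.../.OX/XXO
[..X/.OX/X.O] O move#2: (0,0):-1/O.X/.OX/X.O*, (0,1):-1/.OX/.OX/X.O, (1,0):-1/..X/OOX/X.O, (2,1):-1/..X/.OX/XOO
[O.X/.OX/X.O] X move#3: (0,1):+1/OXX/.OX/X.O*, (1,0):+1/O.X/XOX/X.O, (2,1):+1/O.X/.OX/XXO
[OXX/.OX/X.O] O move#4: (1,0):-1/OXX/OOX/X.O*, (2,1):-1/OXX/.OX/XOO
[OXX/OOX/X.O] X move#5: (2,1):+1/OXX/OOX/XXO*
[OXX/OOX/XXO] end (terminal -1, O#6); searched .../.OX/X.O to 6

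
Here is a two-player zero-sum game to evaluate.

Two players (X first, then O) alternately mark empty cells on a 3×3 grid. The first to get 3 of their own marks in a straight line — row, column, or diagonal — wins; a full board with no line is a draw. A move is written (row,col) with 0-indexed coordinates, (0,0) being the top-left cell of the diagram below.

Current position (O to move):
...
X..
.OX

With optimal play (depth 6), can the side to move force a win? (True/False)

p1 O@[.../X../.OX]: (0,0)[O../X../.OX]-1 (0,1)[.O./X../.OX]-1 (0,2)[..O/X../.OX]-1 (1,1)[.../XO./.OX]+0* (1,2)[.../X.O/.OX]-1 (2,0)[.../X../OOX]-1
p2 X@[.../XO./.OX]: (0,0)[X../XO./.OX]-1 (0,1)[.X./XO./.OX]+0* (0,2)[..X/XO./.OX]-1 (1,2)[.../XOX/.OX]-1 (2,0)[.../XO./XOX]-1
p3 O@[.X./XO./.OX]: (0,0)[OX./XO./.OX]+0* (0,2)[.XO/XO./.OX]+0 (1,2)[.X./XOO/.OX]-1 (2,0)[.X./XO./OOX]-1
p4 X@[OX./XO./.OX]: (0,2)[OXX/XO./.OX]+0* (1,2)[OX./XOX/.OX]+0 (2,0)[OX./XO./XOX]+0
p5 O@[OXX/XO./.OX]: (1,2)[OXX/XOO/.OX]+0* (2,0)[OXX/XO./OOX]-1
p6 X@[OXX/XOO/.OX]: (2,0)[OXX/XOO/XOX]+0*
p7 O@[OXX/XOO/XOX] terminal +0; root [.../X../.OX] d6

O winning at [.../X../.OX]: False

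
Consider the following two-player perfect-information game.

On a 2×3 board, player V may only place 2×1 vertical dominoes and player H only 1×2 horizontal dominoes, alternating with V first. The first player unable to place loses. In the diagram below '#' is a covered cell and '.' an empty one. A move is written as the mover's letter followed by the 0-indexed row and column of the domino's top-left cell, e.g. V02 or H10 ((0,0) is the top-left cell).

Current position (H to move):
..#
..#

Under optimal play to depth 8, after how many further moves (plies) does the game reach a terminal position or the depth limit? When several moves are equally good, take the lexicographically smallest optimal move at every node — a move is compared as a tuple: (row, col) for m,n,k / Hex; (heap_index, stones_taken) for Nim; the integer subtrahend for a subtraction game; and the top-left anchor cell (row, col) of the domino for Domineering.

[..#/..#] H move#1: H00:+1/###/..#*, H10:+1/..#/###
[###/..#] end (terminal -1, V#2); searched ..#/..# to 8

PV length from [..#/..#]: 1 ply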